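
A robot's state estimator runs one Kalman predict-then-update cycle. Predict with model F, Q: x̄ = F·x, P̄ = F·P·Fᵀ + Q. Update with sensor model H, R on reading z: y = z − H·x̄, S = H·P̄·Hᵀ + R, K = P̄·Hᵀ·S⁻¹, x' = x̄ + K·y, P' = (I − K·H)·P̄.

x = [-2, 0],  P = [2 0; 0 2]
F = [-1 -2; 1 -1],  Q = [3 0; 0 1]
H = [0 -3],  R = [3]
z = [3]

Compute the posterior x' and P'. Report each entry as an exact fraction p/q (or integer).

x̄ = F·x = [2, -2]
P̄ = F·P·Fᵀ + Q = [13 2; 2 5]
y = z − H·x̄ = [-3]
S = H·P̄·Hᵀ + R = [48]
K = P̄·Hᵀ·S⁻¹ = [-1/8; -5/16]
x' = x̄ + K·y = [19/8, -17/16]
P' = (I − K·H)·P̄ = [49/4 1/8; 1/8 5/16]

x' = [19/8, -17/16]
P' = [49/4 1/8; 1/8 5/16]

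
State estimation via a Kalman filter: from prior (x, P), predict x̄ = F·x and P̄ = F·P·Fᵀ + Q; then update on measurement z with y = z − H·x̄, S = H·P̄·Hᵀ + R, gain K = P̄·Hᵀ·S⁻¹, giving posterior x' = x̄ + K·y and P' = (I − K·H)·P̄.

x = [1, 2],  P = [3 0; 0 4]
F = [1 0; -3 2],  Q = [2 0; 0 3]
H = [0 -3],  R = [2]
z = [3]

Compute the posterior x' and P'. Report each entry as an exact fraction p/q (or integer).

x' = [289/208, -103/104]
P' = [1351/416 -9/208; -9/208 23/104]

x̄ = F·x = [1, 1]
P̄ = F·P·Fᵀ + Q = [5 -9; -9 46]
y = z − H·x̄ = [6]
S = H·P̄·Hᵀ + R = [416]
K = P̄·Hᵀ·S⁻¹ = [27/416; -69/208]
x' = x̄ + K·y = [289/208, -103/104]
P' = (I − K·H)·P̄ = [1351/416 -9/208; -9/208 23/104]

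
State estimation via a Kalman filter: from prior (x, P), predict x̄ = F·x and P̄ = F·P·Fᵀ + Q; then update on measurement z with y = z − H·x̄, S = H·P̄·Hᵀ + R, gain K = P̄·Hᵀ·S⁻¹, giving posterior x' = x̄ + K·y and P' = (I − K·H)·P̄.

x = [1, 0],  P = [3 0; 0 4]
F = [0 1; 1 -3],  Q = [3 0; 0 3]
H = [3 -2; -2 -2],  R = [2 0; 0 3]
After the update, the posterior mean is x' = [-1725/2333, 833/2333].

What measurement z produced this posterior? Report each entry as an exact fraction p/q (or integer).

z = [-3, 1]

x̄ = F·x = [0, 1]
P̄ = F·P·Fᵀ + Q = [7 -12; -12 42]
S = H·P̄·Hᵀ + R = [377 150; 150 103]
K = P̄·Hᵀ·S⁻¹ = [3135/16331 -2980/16331; -480/2333 -660/2333]
x' − x̄ = [-1725/2333, -1500/2333] = K·y
y = (KᵀK)⁻¹·Kᵀ·(x' − x̄) = [-1, 3]
z = y + H·x̄ = [-1, 3] + [-2, -2] = [-3, 1]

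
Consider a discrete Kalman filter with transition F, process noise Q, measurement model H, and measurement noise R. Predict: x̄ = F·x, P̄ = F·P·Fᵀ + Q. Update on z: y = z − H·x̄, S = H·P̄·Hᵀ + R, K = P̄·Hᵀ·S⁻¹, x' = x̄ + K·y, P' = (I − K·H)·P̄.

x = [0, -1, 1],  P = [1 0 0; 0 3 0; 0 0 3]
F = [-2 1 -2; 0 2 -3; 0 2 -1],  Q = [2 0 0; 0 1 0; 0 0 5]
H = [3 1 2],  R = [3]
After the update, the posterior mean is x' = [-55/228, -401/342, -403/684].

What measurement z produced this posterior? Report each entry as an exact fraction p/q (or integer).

x̄ = F·x = [-3, -5, -3]
P̄ = F·P·Fᵀ + Q = [21 24 12; 24 40 21; 12 21 20]
S = H·P̄·Hᵀ + R = [684]
K = P̄·Hᵀ·S⁻¹ = [37/228; 77/342; 97/684]
x' − x̄ = [629/228, 1309/342, 1649/684] = K·y
y = (KᵀK)⁻¹·Kᵀ·(x' − x̄) = [17]
z = y + H·x̄ = [17] + [-20] = [-3]

z = [-3]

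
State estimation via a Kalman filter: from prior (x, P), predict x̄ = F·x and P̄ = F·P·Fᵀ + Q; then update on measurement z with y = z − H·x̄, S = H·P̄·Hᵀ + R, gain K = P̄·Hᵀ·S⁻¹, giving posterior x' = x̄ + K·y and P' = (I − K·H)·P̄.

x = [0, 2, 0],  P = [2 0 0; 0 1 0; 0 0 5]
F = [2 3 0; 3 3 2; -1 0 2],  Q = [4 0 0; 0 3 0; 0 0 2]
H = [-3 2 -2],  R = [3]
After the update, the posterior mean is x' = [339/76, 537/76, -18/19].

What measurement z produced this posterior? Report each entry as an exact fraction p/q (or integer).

z = [3]

x̄ = F·x = [6, 6, 0]
P̄ = F·P·Fᵀ + Q = [21 21 -4; 21 50 14; -4 14 24]
S = H·P̄·Hᵀ + R = [76]
K = P̄·Hᵀ·S⁻¹ = [-13/76; 9/76; -2/19]
x' − x̄ = [-117/76, 81/76, -18/19] = K·y
y = (KᵀK)⁻¹·Kᵀ·(x' − x̄) = [9]
z = y + H·x̄ = [9] + [-6] = [3]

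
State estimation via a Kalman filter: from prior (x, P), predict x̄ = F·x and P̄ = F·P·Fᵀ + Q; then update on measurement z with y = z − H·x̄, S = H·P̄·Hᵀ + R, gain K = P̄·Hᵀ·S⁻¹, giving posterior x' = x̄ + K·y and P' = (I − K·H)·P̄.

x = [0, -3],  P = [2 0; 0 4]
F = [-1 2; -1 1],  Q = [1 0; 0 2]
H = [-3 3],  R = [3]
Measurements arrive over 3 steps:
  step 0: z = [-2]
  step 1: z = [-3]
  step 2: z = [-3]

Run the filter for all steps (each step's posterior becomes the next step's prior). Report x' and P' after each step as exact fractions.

step 0: x' = [-3/2, -2], P' = [175/22 83/11; 83/11 82/11]
step 1: x' = [-31/178, -385/356], P' = [375/178 329/178; 329/178 681/356]
step 2: x' = [-348/431, -722/431], P' = [18773/11206 1281/862; 1281/862 1387/862]

step 0: x̄ = F·x = [-6, -3]
step 0: P̄ = F·P·Fᵀ + Q = [19 10; 10 8]
step 0: y = z − H·x̄ = [-11]
step 0: S = H·P̄·Hᵀ + R = [66]
step 0: K = P̄·Hᵀ·S⁻¹ = [-9/22; -1/11]
step 0: x' = x̄ + K·y = [-3/2, -2]
step 0: P' = (I − K·H)·P̄ = [175/22 83/11; 83/11 82/11]
step 1: x̄ = F·x = [-5/2, -1/2]
step 1: P̄ = F·P·Fᵀ + Q = [189/22 5/22; 5/22 51/22]
step 1: y = z − H·x̄ = [-9]
step 1: S = H·P̄·Hᵀ + R = [1068/11]
step 1: K = P̄·Hᵀ·S⁻¹ = [-23/89; 23/356]
step 1: x' = x̄ + K·y = [-31/178, -385/356]
step 1: P' = (I − K·H)·P̄ = [375/178 329/178; 329/178 681/356]
step 2: x̄ = F·x = [-177/89, -323/356]
step 2: P̄ = F·P·Fᵀ + Q = [599/178 69/178; 69/178 827/356]
step 2: y = z − H·x̄ = [-2223/356]
step 2: S = H·P̄·Hᵀ + R = [16809/356]
step 2: K = P̄·Hᵀ·S⁻¹ = [-1060/5603; 53/431]
step 2: x' = x̄ + K·y = [-348/431, -722/431]
step 2: P' = (I − K·H)·P̄ = [18773/11206 1281/862; 1281/862 1387/862]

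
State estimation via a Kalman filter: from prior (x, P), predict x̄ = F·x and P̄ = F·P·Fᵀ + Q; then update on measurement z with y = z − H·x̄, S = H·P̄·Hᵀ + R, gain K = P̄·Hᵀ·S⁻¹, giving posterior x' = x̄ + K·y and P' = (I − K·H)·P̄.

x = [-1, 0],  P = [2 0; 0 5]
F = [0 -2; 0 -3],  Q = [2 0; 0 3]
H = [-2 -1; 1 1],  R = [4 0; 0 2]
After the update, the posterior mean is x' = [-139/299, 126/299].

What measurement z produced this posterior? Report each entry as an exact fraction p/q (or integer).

z = [2, 1]

x̄ = F·x = [0, 0]
P̄ = F·P·Fᵀ + Q = [22 30; 30 48]
S = H·P̄·Hᵀ + R = [260 -182; -182 132]
K = P̄·Hᵀ·S⁻¹ = [-76/299 1/23; -15/299 12/23]
x' − x̄ = [-139/299, 126/299] = K·y
y = (KᵀK)⁻¹·Kᵀ·(x' − x̄) = [2, 1]
z = y + H·x̄ = [2, 1] + [0, 0] = [2, 1]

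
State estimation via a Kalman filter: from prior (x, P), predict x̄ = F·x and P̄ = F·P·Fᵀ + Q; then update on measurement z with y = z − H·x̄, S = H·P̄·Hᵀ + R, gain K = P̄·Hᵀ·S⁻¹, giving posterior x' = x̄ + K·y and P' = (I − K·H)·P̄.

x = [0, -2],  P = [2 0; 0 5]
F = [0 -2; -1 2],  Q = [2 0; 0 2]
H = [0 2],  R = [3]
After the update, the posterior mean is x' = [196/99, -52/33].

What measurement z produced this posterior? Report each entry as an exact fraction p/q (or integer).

x̄ = F·x = [4, -4]
P̄ = F·P·Fᵀ + Q = [22 -20; -20 24]
S = H·P̄·Hᵀ + R = [99]
K = P̄·Hᵀ·S⁻¹ = [-40/99; 16/33]
x' − x̄ = [-200/99, 80/33] = K·y
y = (KᵀK)⁻¹·Kᵀ·(x' − x̄) = [5]
z = y + H·x̄ = [5] + [-8] = [-3]

z = [-3]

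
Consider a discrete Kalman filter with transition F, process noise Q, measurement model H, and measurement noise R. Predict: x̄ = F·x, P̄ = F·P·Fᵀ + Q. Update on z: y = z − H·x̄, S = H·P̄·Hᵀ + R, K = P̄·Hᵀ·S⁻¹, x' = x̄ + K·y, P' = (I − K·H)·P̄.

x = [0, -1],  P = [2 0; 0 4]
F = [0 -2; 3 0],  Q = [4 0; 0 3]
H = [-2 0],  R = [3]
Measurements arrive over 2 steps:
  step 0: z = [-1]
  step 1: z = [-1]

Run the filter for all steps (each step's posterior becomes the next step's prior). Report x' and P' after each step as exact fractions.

step 0: x̄ = F·x = [2, 0]
step 0: P̄ = F·P·Fᵀ + Q = [20 0; 0 21]
step 0: y = z − H·x̄ = [3]
step 0: S = H·P̄·Hᵀ + R = [83]
step 0: K = P̄·Hᵀ·S⁻¹ = [-40/83; 0]
step 0: x' = x̄ + K·y = [46/83, 0]
step 0: P' = (I − K·H)·P̄ = [60/83 0; 0 21]
step 1: x̄ = F·x = [0, 138/83]
step 1: P̄ = F·P·Fᵀ + Q = [88 0; 0 789/83]
step 1: y = z − H·x̄ = [-1]
step 1: S = H·P̄·Hᵀ + R = [355]
step 1: K = P̄·Hᵀ·S⁻¹ = [-176/355; 0]
step 1: x' = x̄ + K·y = [176/355, 138/83]
step 1: P' = (I − K·H)·P̄ = [264/355 0; 0 789/83]

step 0: x' = [46/83, 0], P' = [60/83 0; 0 21]
step 1: x' = [176/355, 138/83], P' = [264/355 0; 0 789/83]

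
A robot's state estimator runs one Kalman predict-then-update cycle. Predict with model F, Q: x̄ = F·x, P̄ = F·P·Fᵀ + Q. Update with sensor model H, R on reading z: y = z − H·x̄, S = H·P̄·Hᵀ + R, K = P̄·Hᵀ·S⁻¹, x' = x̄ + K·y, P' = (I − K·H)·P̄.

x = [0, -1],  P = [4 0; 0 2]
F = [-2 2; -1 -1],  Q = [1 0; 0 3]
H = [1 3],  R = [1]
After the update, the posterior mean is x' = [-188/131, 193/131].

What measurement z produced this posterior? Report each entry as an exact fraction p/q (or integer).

z = [3]

x̄ = F·x = [-2, 1]
P̄ = F·P·Fᵀ + Q = [25 4; 4 9]
S = H·P̄·Hᵀ + R = [131]
K = P̄·Hᵀ·S⁻¹ = [37/131; 31/131]
x' − x̄ = [74/131, 62/131] = K·y
y = (KᵀK)⁻¹·Kᵀ·(x' − x̄) = [2]
z = y + H·x̄ = [2] + [1] = [3]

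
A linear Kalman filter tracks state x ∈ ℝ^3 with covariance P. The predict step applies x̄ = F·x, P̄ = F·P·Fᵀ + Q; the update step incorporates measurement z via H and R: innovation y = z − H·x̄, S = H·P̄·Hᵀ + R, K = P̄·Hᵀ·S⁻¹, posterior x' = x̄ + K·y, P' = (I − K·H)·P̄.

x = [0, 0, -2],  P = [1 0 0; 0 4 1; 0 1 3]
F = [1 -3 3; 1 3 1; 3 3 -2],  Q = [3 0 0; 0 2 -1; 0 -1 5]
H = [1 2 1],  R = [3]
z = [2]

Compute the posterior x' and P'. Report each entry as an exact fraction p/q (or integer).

x̄ = F·x = [-6, -2, 4]
P̄ = F·P·Fᵀ + Q = [49 -20 -36; -20 48 29; -36 29 50]
y = z − H·x̄ = [8]
S = H·P̄·Hᵀ + R = [258]
K = P̄·Hᵀ·S⁻¹ = [-9/86; 35/86; 12/43]
x' = x̄ + K·y = [-294/43, 54/43, 268/43]
P' = (I − K·H)·P̄ = [3971/86 -775/86 -1224/43; -775/86 453/86 -13/43; -1224/43 -13/43 1286/43]

x' = [-294/43, 54/43, 268/43]
P' = [3971/86 -775/86 -1224/43; -775/86 453/86 -13/43; -1224/43 -13/43 1286/43]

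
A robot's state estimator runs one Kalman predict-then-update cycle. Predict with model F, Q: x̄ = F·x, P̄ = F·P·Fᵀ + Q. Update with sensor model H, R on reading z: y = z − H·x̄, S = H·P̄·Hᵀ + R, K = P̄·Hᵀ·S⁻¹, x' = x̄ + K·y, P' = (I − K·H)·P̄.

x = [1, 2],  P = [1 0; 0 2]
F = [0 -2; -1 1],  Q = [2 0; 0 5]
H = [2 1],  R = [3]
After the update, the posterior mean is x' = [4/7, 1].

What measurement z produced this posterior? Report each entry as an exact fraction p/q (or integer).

x̄ = F·x = [-4, 1]
P̄ = F·P·Fᵀ + Q = [10 -4; -4 8]
S = H·P̄·Hᵀ + R = [35]
K = P̄·Hᵀ·S⁻¹ = [16/35; 0]
x' − x̄ = [32/7, 0] = K·y
y = (KᵀK)⁻¹·Kᵀ·(x' − x̄) = [10]
z = y + H·x̄ = [10] + [-7] = [3]

z = [3]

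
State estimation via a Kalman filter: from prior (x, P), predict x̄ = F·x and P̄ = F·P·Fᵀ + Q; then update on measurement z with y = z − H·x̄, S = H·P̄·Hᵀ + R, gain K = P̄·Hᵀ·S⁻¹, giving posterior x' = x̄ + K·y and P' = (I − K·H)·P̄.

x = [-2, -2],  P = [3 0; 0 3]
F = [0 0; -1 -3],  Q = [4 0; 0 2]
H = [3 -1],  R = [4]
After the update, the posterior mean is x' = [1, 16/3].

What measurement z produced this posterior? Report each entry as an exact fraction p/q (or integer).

z = [-2]

x̄ = F·x = [0, 8]
P̄ = F·P·Fᵀ + Q = [4 0; 0 32]
S = H·P̄·Hᵀ + R = [72]
K = P̄·Hᵀ·S⁻¹ = [1/6; -4/9]
x' − x̄ = [1, -8/3] = K·y
y = (KᵀK)⁻¹·Kᵀ·(x' − x̄) = [6]
z = y + H·x̄ = [6] + [-8] = [-2]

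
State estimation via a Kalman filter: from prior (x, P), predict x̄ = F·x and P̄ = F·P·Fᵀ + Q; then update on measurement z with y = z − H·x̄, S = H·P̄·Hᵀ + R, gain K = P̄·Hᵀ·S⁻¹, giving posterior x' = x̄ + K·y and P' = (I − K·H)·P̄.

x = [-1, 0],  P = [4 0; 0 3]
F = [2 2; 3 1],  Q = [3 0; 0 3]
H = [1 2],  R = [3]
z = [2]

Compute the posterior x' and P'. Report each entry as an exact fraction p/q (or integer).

x' = [19/23, 87/161]
P' = [243/46 -51/23; -51/23 264/161]

x̄ = F·x = [-2, -3]
P̄ = F·P·Fᵀ + Q = [31 30; 30 42]
y = z − H·x̄ = [10]
S = H·P̄·Hᵀ + R = [322]
K = P̄·Hᵀ·S⁻¹ = [13/46; 57/161]
x' = x̄ + K·y = [19/23, 87/161]
P' = (I − K·H)·P̄ = [243/46 -51/23; -51/23 264/161]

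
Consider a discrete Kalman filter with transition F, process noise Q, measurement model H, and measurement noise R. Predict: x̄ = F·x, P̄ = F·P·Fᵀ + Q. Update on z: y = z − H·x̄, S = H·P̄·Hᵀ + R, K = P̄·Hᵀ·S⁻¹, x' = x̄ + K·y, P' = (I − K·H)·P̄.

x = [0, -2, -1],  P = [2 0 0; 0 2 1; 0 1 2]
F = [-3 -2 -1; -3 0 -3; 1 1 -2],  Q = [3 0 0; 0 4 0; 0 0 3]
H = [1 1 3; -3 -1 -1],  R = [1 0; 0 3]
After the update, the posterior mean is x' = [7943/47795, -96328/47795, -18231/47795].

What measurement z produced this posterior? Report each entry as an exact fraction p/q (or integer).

z = [-3, 2]

x̄ = F·x = [5, 3, 0]
P̄ = F·P·Fᵀ + Q = [35 30 -3; 30 40 3; -3 3 11]
S = H·P̄·Hᵀ + R = [235 -280; -280 537]
K = P̄·Hᵀ·S⁻¹ = [-6888/47795 -3068/9559; 5183/47795 -1827/9559; 16321/47795 1613/9559]
x' − x̄ = [-231032/47795, -239713/47795, -18231/47795] = K·y
y = (KᵀK)⁻¹·Kᵀ·(x' − x̄) = [-11, 20]
z = y + H·x̄ = [-11, 20] + [8, -18] = [-3, 2]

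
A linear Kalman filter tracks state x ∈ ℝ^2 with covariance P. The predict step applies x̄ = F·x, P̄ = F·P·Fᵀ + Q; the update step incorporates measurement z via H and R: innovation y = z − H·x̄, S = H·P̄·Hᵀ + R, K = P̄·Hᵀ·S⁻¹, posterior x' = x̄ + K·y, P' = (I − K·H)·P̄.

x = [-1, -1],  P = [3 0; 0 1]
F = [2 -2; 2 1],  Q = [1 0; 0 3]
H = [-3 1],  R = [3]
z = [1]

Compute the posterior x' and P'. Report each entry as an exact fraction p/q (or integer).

x' = [-41/28, -7/2]
P' = [223/112 39/8; 39/8 57/4]

x̄ = F·x = [0, -3]
P̄ = F·P·Fᵀ + Q = [17 10; 10 16]
y = z − H·x̄ = [4]
S = H·P̄·Hᵀ + R = [112]
K = P̄·Hᵀ·S⁻¹ = [-41/112; -1/8]
x' = x̄ + K·y = [-41/28, -7/2]
P' = (I − K·H)·P̄ = [223/112 39/8; 39/8 57/4]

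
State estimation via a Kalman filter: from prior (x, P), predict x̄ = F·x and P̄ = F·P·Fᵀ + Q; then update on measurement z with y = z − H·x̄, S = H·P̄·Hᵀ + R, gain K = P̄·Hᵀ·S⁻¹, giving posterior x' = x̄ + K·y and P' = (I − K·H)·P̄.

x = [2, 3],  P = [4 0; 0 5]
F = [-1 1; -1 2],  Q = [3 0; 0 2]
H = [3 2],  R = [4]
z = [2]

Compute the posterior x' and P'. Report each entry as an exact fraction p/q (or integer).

x̄ = F·x = [1, 4]
P̄ = F·P·Fᵀ + Q = [12 14; 14 26]
y = z − H·x̄ = [-9]
S = H·P̄·Hᵀ + R = [384]
K = P̄·Hᵀ·S⁻¹ = [1/6; 47/192]
x' = x̄ + K·y = [-1/2, 115/64]
P' = (I − K·H)·P̄ = [4/3 -5/3; -5/3 287/96]

x' = [-1/2, 115/64]
P' = [4/3 -5/3; -5/3 287/96]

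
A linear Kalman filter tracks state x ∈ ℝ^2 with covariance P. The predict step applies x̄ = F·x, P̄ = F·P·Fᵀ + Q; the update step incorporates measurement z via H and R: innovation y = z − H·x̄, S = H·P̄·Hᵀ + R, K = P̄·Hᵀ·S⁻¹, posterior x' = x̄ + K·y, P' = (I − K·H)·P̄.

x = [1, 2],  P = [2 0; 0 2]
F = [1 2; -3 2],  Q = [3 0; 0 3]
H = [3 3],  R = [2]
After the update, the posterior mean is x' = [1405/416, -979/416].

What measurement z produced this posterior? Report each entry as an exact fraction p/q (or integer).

z = [3]

x̄ = F·x = [5, 1]
P̄ = F·P·Fᵀ + Q = [13 2; 2 29]
S = H·P̄·Hᵀ + R = [416]
K = P̄·Hᵀ·S⁻¹ = [45/416; 93/416]
x' − x̄ = [-675/416, -1395/416] = K·y
y = (KᵀK)⁻¹·Kᵀ·(x' − x̄) = [-15]
z = y + H·x̄ = [-15] + [18] = [3]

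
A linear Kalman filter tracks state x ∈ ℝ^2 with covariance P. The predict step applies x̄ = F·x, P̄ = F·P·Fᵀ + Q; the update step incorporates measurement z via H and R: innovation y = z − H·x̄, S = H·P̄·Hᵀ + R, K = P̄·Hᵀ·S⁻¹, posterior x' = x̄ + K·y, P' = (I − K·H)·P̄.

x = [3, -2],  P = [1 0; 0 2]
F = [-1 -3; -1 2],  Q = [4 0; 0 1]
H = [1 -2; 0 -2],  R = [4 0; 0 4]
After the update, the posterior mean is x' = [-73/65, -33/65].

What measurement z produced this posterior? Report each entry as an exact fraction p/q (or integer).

x̄ = F·x = [3, -7]
P̄ = F·P·Fᵀ + Q = [23 -11; -11 10]
S = H·P̄·Hᵀ + R = [111 62; 62 44]
K = P̄·Hᵀ·S⁻¹ = [77/130 -87/260; -31/260 -149/520]
x' − x̄ = [-268/65, 422/65] = K·y
y = (KᵀK)⁻¹·Kᵀ·(x' − x̄) = [-16, -16]
z = y + H·x̄ = [-16, -16] + [17, 14] = [1, -2]

z = [1, -2]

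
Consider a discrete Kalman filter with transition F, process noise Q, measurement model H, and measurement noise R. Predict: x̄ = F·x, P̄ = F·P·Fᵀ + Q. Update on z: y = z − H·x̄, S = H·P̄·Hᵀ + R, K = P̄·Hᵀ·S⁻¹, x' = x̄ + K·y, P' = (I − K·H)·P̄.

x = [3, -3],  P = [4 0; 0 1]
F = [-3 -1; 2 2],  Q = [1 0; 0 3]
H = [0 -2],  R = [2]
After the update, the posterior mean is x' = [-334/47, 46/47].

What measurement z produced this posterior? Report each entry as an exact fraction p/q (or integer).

z = [-2]

x̄ = F·x = [-6, 0]
P̄ = F·P·Fᵀ + Q = [38 -26; -26 23]
S = H·P̄·Hᵀ + R = [94]
K = P̄·Hᵀ·S⁻¹ = [26/47; -23/47]
x' − x̄ = [-52/47, 46/47] = K·y
y = (KᵀK)⁻¹·Kᵀ·(x' − x̄) = [-2]
z = y + H·x̄ = [-2] + [0] = [-2]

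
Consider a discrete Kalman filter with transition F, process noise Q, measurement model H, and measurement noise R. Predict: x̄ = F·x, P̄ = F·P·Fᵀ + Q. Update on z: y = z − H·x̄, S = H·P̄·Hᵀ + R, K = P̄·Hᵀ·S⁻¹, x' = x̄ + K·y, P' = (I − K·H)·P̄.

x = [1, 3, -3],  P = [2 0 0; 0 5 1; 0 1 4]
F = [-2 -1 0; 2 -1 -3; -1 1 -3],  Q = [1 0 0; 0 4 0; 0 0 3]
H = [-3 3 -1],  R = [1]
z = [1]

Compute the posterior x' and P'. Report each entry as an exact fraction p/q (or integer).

x̄ = F·x = [-5, 8, 11]
P̄ = F·P·Fᵀ + Q = [14 0 2; 0 59 27; 2 27 40]
y = z − H·x̄ = [-27]
S = H·P̄·Hᵀ + R = [548]
K = P̄·Hᵀ·S⁻¹ = [-11/137; 75/274; 35/548]
x' = x̄ + K·y = [-388/137, 167/274, 5083/548]
P' = (I − K·H)·P̄ = [1434/137 1650/137 659/137; 1650/137 2458/137 4773/274; 659/137 4773/274 20695/548]

x' = [-388/137, 167/274, 5083/548]
P' = [1434/137 1650/137 659/137; 1650/137 2458/137 4773/274; 659/137 4773/274 20695/548]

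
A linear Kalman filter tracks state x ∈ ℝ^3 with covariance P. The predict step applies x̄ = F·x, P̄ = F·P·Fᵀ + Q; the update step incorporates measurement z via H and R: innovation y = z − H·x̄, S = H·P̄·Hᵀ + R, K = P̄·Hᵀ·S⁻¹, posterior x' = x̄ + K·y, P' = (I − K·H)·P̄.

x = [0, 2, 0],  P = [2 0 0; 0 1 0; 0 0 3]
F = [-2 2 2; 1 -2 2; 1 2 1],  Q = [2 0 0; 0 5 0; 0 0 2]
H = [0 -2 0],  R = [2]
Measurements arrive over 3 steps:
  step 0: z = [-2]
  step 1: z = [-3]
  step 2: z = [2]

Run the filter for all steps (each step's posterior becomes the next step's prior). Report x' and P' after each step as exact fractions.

step 0: x' = [228/47, 42/47, 228/47], P' = [1190/47 4/47 250/47; 4/47 23/47 4/47; 250/47 4/47 485/47]
step 1: x' = [4284/985, 4609/2955, 4242/985], P' = [97594/985 -112/985 -13818/985; -112/985 4409/8865 314/985; -13818/985 314/985 12391/985]
step 2: x' = [28850302/1749583, -1653460/1749583, 5067904/1749583], P' = [724945910/1749583 -1085576/1749583 -120020266/1749583; -1085576/1749583 870359/1749583 716314/1749583; -120020266/1749583 716314/1749583 38925541/1749583]

step 0: x̄ = F·x = [4, -4, 4]
step 0: P̄ = F·P·Fᵀ + Q = [26 4 6; 4 23 4; 6 4 11]
step 0: y = z − H·x̄ = [-10]
step 0: S = H·P̄·Hᵀ + R = [94]
step 0: K = P̄·Hᵀ·S⁻¹ = [-4/47; -23/47; -4/47]
step 0: x' = x̄ + K·y = [228/47, 42/47, 228/47]
step 0: P' = (I − K·H)·P̄ = [1190/47 4/47 250/47; 4/47 23/47 4/47; 250/47 4/47 485/47]
step 1: x̄ = F·x = [84/47, 600/47, 540/47]
step 1: P̄ = F·P·Fᵀ + Q = [4886/47 -1008/47 -1302/47; -1008/47 4409/47 2826/47; -1302/47 2826/47 2393/47]
step 1: y = z − H·x̄ = [1059/47]
step 1: S = H·P̄·Hᵀ + R = [17730/47]
step 1: K = P̄·Hᵀ·S⁻¹ = [112/985; -4409/8865; -314/985]
step 1: x' = x̄ + K·y = [4284/985, 4609/2955, 4242/985]
step 1: P' = (I − K·H)·P̄ = [97594/985 -112/985 -13818/985; -112/985 4409/8865 314/985; -13818/985 314/985 12391/985]
step 2: x̄ = F·x = [8966/2955, 29086/2955, 34796/2955]
step 2: P̄ = F·P·Fᵀ + Q = [5020394/8865 -1085576/8865 -1497046/8865; -1085576/8865 870359/8865 716314/8865; -1497046/8865 716314/8865 783779/8865]
step 2: y = z − H·x̄ = [64082/2955]
step 2: S = H·P̄·Hᵀ + R = [3499166/8865]
step 2: K = P̄·Hᵀ·S⁻¹ = [1085576/1749583; -870359/1749583; -716314/1749583]
step 2: x' = x̄ + K·y = [28850302/1749583, -1653460/1749583, 5067904/1749583]
step 2: P' = (I − K·H)·P̄ = [724945910/1749583 -1085576/1749583 -120020266/1749583; -1085576/1749583 870359/1749583 716314/1749583; -120020266/1749583 716314/1749583 38925541/1749583]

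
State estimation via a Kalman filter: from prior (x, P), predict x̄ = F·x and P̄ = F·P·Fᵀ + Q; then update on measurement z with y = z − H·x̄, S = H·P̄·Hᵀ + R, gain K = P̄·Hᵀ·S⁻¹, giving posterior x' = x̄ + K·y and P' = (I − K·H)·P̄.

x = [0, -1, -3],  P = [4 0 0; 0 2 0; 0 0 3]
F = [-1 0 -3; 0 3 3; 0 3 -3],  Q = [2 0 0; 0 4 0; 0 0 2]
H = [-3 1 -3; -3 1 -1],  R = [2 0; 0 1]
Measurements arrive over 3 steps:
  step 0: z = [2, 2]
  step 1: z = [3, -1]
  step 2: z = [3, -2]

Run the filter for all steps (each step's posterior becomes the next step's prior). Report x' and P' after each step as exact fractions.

step 0: x' = [-61884/66047, -72107/66047, -8849/66047], P' = [73308/66047 193140/66047 -10278/66047; 193140/66047 673620/66047 47866/66047; -10278/66047 47866/66047 47422/66047]
step 1: x' = [13464747/25349104, -146191669/101396416, -25514229/12674552], P' = [37760483/63372760 72473655/50698208 -4257861/31686380; 72473655/50698208 1204478151/202792832 21152663/25349104; -4257861/31686380 21152663/25349104 11774267/15843190]
step 2: x' = [620347309827/1744306704307, -6086495317448/1744306704307, -4310654097600/1744306704307], P' = [5200157640902/8721533521535 12480571453587/8721533521535 -234260120805/1744306704307; 12480571453587/8721533521535 103453152038409/17443067043070 2881956746383/3488613408614; -234260120805/1744306704307 2881956746383/3488613408614 2574363983413/3488613408614]

step 0: x̄ = F·x = [9, -12, 6]
step 0: P̄ = F·P·Fᵀ + Q = [33 -27 27; -27 49 -9; 27 -9 47]
step 0: y = z − H·x̄ = [59, 47]
step 0: S = H·P̄·Hᵀ + R = [1473 1009; 1009 736]
step 0: K = P̄·Hᵀ·S⁻¹ = [2025/66047 -16506/66047; -24699/66047 46334/66047; -31783/66047 31278/66047]
step 0: x' = x̄ + K·y = [-61884/66047, -72107/66047, -8849/66047]
step 0: P' = (I − K·H)·P̄ = [73308/66047 193140/66047 -10278/66047; 193140/66047 673620/66047 47866/66047; -10278/66047 47866/66047 47422/66047]
step 1: x̄ = F·x = [88431/66047, -242868/66047, -189774/66047]
step 1: P̄ = F·P·Fᵀ + Q = [570532/66047 -1406178/66047 -614250/66047; -1406178/66047 7615154/66047 5635782/66047; -614250/66047 5635782/66047 5759884/66047]
step 1: y = z − H·x̄ = [136980/66047, 252340/66047]
step 1: S = H·P̄·Hᵀ + R = [28286868/66047 8552534/66047; 8552534/66047 12055877/66047]
step 1: K = P̄·Hᵀ·S⁻¹ = [156591/6944960 -56694633/253491040; -2368077/5555968 165572987/202792832; -1722257/3472480 62663511/126745520]
step 1: x' = x̄ + K·y = [13464747/25349104, -146191669/101396416, -25514229/12674552]
step 1: P' = (I − K·H)·P̄ = [37760483/63372760 72473655/50698208 -4257861/31686380; 72473655/50698208 1204478151/202792832 21152663/25349104; -4257861/31686380 21152663/25349104 11774267/15843190]
step 2: x̄ = F·x = [139620627/25349104, -1050916503/101396416, 173766489/101396416]
step 2: P̄ = F·P·Fᵀ + Q = [537285283/63372760 -4584150279/253491040 -1397538711/253491040; -4584150279/253491040 80269268587/1013964160 47419539003/1013964160; -1397538711/253491040 47419539003/1013964160 47781505547/1013964160]
step 2: y = z − H·x̄ = [1775926371/50698208, 674334421/25349104]
step 2: S = H·P̄·Hᵀ + R = [78644853267/253491040 19280307317/126745520; 19280307317/126745520 11754588667/63372760]
step 2: K = P̄·Hᵀ·S⁻¹ = [197000171478/8721533521535 -1948600865094/8721533521535; -7329813939429/17443067043070 7079969792486/8721533521535; -1717787239513/3488613408614 856576743900/1744306704307]
step 2: x' = x̄ + K·y = [620347309827/1744306704307, -6086495317448/1744306704307, -4310654097600/1744306704307]
step 2: P' = (I − K·H)·P̄ = [5200157640902/8721533521535 12480571453587/8721533521535 -234260120805/1744306704307; 12480571453587/8721533521535 103453152038409/17443067043070 2881956746383/3488613408614; -234260120805/1744306704307 2881956746383/3488613408614 2574363983413/3488613408614]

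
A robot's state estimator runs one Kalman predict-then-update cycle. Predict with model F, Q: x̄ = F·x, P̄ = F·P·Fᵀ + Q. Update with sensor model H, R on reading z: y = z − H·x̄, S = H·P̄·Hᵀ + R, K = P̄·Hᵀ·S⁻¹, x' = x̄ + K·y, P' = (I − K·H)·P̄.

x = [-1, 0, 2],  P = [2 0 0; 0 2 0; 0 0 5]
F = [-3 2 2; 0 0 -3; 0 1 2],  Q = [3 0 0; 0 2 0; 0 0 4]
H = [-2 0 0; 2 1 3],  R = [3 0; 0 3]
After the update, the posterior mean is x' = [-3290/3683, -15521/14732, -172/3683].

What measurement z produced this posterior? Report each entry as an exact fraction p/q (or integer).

z = [2, -3]

x̄ = F·x = [7, -6, 4]
P̄ = F·P·Fᵀ + Q = [49 -30 24; -30 47 -30; 24 -30 26]
S = H·P̄·Hᵀ + R = [199 -280; -280 468]
K = P̄·Hᵀ·S⁻¹ = [-1666/3683 105/3683; -190/3683 -3697/14732; 1104/3683 1416/3683]
x' − x̄ = [-29071/3683, 72871/14732, -14904/3683] = K·y
y = (KᵀK)⁻¹·Kᵀ·(x' − x̄) = [16, -23]
z = y + H·x̄ = [16, -23] + [-14, 20] = [2, -3]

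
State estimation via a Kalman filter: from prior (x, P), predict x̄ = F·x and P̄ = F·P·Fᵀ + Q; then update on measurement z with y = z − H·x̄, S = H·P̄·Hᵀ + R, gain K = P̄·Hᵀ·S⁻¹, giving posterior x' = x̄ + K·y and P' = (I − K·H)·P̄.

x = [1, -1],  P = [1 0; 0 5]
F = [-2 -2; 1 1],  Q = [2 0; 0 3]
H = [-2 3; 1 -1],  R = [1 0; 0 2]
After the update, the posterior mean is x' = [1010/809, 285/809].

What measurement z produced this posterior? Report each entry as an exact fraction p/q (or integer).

z = [-1, 3]

x̄ = F·x = [0, 0]
P̄ = F·P·Fᵀ + Q = [26 -12; -12 9]
S = H·P̄·Hᵀ + R = [330 -139; -139 61]
K = P̄·Hᵀ·S⁻¹ = [-86/809 308/809; 192/809 159/809]
x' − x̄ = [1010/809, 285/809] = K·y
y = (KᵀK)⁻¹·Kᵀ·(x' − x̄) = [-1, 3]
z = y + H·x̄ = [-1, 3] + [0, 0] = [-1, 3]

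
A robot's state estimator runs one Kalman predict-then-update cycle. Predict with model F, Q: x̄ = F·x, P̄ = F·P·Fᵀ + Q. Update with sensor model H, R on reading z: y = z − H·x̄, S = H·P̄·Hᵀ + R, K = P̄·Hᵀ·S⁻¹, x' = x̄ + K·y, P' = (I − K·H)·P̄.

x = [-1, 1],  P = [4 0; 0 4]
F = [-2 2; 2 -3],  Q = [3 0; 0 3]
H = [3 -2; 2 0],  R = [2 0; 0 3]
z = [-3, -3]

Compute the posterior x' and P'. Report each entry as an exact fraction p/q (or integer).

x̄ = F·x = [4, -5]
P̄ = F·P·Fᵀ + Q = [35 -40; -40 55]
y = z − H·x̄ = [-25, -11]
S = H·P̄·Hᵀ + R = [1017 370; 370 143]
K = P̄·Hᵀ·S⁻¹ = [555/8531 2740/8531; -3290/8531 3740/8531]
x' = x̄ + K·y = [-9891/8531, -1545/8531]
P' = (I − K·H)·P̄ = [4110/8531 5610/8531; 5610/8531 11705/8531]

x' = [-9891/8531, -1545/8531]
P' = [4110/8531 5610/8531; 5610/8531 11705/8531]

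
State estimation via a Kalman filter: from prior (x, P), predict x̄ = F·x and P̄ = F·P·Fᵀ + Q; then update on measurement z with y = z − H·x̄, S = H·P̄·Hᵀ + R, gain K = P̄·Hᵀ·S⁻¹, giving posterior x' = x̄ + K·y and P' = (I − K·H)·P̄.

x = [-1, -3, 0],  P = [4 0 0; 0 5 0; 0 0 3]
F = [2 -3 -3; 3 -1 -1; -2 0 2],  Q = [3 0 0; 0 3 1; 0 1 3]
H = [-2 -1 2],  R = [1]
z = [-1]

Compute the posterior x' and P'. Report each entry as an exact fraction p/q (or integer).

x̄ = F·x = [7, 0, 2]
P̄ = F·P·Fᵀ + Q = [91 48 -34; 48 47 -29; -34 -29 31]
y = z − H·x̄ = [9]
S = H·P̄·Hᵀ + R = [1116]
K = P̄·Hᵀ·S⁻¹ = [-149/558; -67/372; 53/372]
x' = x̄ + K·y = [285/62, -201/124, 407/124]
P' = (I − K·H)·P̄ = [3188/279 -1055/186 1573/186; -1055/186 1339/124 -45/124; 1573/186 -45/124 1035/124]

x' = [285/62, -201/124, 407/124]
P' = [3188/279 -1055/186 1573/186; -1055/186 1339/124 -45/124; 1573/186 -45/124 1035/124]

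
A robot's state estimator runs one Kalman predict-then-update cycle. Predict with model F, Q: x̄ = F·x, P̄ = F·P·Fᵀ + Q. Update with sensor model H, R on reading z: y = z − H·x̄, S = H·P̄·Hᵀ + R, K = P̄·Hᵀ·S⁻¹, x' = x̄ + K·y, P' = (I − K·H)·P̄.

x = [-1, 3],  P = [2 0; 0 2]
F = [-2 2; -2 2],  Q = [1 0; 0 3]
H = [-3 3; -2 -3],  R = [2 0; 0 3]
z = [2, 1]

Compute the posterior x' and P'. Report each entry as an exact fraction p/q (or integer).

x' = [-7979/16051, 1569/16051]
P' = [3117/16051 1101/16051; 1101/16051 2459/16051]

x̄ = F·x = [8, 8]
P̄ = F·P·Fᵀ + Q = [17 16; 16 19]
y = z − H·x̄ = [2, 41]
S = H·P̄·Hᵀ + R = [38 -21; -21 434]
K = P̄·Hᵀ·S⁻¹ = [-432/2293 -3179/16051; 291/2293 -3193/16051]
x' = x̄ + K·y = [-7979/16051, 1569/16051]
P' = (I − K·H)·P̄ = [3117/16051 1101/16051; 1101/16051 2459/16051]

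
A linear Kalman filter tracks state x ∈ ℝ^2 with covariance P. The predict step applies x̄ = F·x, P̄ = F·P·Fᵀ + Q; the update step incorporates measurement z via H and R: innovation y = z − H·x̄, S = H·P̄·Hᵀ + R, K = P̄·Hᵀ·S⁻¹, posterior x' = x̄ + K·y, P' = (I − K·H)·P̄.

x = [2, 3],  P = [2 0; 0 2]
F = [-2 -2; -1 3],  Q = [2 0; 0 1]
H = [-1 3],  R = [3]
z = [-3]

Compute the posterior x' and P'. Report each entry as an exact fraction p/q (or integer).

x' = [-192/43, -304/129]
P' = [480/43 153/43; 153/43 377/258]

x̄ = F·x = [-10, 7]
P̄ = F·P·Fᵀ + Q = [18 -8; -8 21]
y = z − H·x̄ = [-34]
S = H·P̄·Hᵀ + R = [258]
K = P̄·Hᵀ·S⁻¹ = [-7/43; 71/258]
x' = x̄ + K·y = [-192/43, -304/129]
P' = (I − K·H)·P̄ = [480/43 153/43; 153/43 377/258]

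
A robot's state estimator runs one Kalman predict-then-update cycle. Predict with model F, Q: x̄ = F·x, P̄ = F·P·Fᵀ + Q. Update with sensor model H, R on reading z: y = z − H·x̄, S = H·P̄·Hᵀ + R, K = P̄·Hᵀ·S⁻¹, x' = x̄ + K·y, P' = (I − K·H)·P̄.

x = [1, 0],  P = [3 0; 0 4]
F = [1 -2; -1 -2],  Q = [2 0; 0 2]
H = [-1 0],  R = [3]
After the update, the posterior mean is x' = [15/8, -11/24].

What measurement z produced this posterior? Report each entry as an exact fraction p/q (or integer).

z = [-2]

x̄ = F·x = [1, -1]
P̄ = F·P·Fᵀ + Q = [21 13; 13 21]
S = H·P̄·Hᵀ + R = [24]
K = P̄·Hᵀ·S⁻¹ = [-7/8; -13/24]
x' − x̄ = [7/8, 13/24] = K·y
y = (KᵀK)⁻¹·Kᵀ·(x' − x̄) = [-1]
z = y + H·x̄ = [-1] + [-1] = [-2]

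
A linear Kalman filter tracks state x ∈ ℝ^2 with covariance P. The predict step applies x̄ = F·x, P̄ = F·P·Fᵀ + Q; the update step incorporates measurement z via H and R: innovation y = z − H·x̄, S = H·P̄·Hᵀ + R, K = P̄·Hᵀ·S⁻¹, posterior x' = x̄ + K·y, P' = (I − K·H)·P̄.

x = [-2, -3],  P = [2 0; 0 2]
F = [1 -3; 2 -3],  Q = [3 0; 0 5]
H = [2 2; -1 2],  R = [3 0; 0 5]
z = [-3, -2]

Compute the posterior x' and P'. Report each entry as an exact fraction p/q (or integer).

x' = [-149/10396, -3442/2599]
P' = [7673/10396 -719/2599; -719/2599 1433/2599]

x̄ = F·x = [7, 5]
P̄ = F·P·Fᵀ + Q = [23 22; 22 31]
y = z − H·x̄ = [-27, -5]
S = H·P̄·Hᵀ + R = [395 122; 122 64]
K = P̄·Hᵀ·S⁻¹ = [1599/5198 -2685/10396; 476/2599 717/2599]
x' = x̄ + K·y = [-149/10396, -3442/2599]
P' = (I − K·H)·P̄ = [7673/10396 -719/2599; -719/2599 1433/2599]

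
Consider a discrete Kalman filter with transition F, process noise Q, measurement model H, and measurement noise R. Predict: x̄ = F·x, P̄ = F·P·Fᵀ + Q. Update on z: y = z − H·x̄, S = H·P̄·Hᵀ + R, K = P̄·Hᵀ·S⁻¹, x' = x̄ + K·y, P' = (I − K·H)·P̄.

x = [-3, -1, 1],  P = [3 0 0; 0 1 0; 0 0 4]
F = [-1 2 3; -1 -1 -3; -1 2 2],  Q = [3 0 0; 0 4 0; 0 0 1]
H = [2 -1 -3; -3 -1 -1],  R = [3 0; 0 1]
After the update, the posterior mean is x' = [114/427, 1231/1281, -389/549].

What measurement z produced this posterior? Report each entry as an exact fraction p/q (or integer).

x̄ = F·x = [4, 1, 3]
P̄ = F·P·Fᵀ + Q = [46 -35 31; -35 44 -23; 31 -23 24]
S = H·P̄·Hᵀ + R = [77 -70; -70 413]
K = P̄·Hᵀ·S⁻¹ = [74/427 -18/61; -605/1281 158/1281; -173/3843 -904/3843]
x' − x̄ = [-1594/427, -50/1281, -2036/549] = K·y
y = (KᵀK)⁻¹·Kᵀ·(x' − x̄) = [4, 15]
z = y + H·x̄ = [4, 15] + [-2, -16] = [2, -1]

z = [2, -1]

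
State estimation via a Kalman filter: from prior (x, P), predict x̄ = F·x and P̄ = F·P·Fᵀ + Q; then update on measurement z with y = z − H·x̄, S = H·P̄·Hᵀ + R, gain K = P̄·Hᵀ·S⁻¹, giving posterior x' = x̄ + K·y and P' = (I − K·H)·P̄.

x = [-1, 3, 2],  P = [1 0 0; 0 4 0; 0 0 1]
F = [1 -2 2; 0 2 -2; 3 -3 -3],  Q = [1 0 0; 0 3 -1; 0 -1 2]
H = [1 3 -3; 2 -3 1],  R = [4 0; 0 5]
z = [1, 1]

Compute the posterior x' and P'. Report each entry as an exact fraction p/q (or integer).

x̄ = F·x = [-3, 2, -18]
P̄ = F·P·Fᵀ + Q = [22 -20 21; -20 23 -19; 21 -19 56]
y = z − H·x̄ = [-56, 31]
S = H·P̄·Hᵀ + R = [833 -724; -724 794]
K = P̄·Hᵀ·S⁻¹ = [5153/68613 31001/137226; -1418/22871 -4980/22871; -24878/68613 -18581/137226]
x' = x̄ + K·y = [-9261/45742, -29230/22871, -86581/45742]
P' = (I − K·H)·P̄ = [184753/137226 21862/22871 179015/137226; 21862/22871 38901/22871 48079/22871; 179015/137226 48079/22871 414487/137226]

x' = [-9261/45742, -29230/22871, -86581/45742]
P' = [184753/137226 21862/22871 179015/137226; 21862/22871 38901/22871 48079/22871; 179015/137226 48079/22871 414487/137226]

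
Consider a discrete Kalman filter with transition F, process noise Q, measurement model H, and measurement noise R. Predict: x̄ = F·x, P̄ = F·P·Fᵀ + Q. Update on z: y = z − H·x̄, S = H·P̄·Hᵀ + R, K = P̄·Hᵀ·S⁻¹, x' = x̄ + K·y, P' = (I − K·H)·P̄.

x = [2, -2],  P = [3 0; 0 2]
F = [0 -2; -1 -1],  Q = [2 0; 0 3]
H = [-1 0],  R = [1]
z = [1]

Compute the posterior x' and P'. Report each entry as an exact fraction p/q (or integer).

x' = [-6/11, -20/11]
P' = [10/11 4/11; 4/11 72/11]

x̄ = F·x = [4, 0]
P̄ = F·P·Fᵀ + Q = [10 4; 4 8]
y = z − H·x̄ = [5]
S = H·P̄·Hᵀ + R = [11]
K = P̄·Hᵀ·S⁻¹ = [-10/11; -4/11]
x' = x̄ + K·y = [-6/11, -20/11]
P' = (I − K·H)·P̄ = [10/11 4/11; 4/11 72/11]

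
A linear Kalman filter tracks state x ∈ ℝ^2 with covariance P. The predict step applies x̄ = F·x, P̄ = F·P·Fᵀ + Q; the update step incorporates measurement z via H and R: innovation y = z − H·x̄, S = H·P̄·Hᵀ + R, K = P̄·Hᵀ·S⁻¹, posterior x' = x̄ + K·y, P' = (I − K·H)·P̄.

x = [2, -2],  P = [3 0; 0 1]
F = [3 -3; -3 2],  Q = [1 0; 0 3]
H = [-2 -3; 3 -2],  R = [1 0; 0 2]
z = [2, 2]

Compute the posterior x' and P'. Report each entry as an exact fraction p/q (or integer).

x̄ = F·x = [12, -10]
P̄ = F·P·Fᵀ + Q = [37 -33; -33 34]
y = z − H·x̄ = [-4, -54]
S = H·P̄·Hᵀ + R = [59 147; 147 867]
K = P̄·Hᵀ·S⁻¹ = [-181/1231 282/1231; -2221/9848 -4561/29544]
x' = x̄ + K·y = [268/1231, -3749/4924]
P' = (I − K·H)·P̄ = [158/1231 -45/1231; -45/1231 2941/29544]

x' = [268/1231, -3749/4924]
P' = [158/1231 -45/1231; -45/1231 2941/29544]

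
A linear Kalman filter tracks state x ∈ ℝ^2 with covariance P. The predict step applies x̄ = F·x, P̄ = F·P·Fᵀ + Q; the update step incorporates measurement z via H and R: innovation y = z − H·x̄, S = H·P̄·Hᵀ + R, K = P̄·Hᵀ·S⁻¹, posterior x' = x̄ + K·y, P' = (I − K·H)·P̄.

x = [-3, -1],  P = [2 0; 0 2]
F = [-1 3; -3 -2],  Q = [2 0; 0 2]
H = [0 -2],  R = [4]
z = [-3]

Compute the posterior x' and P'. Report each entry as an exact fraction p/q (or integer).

x' = [57/29, 53/29]
P' = [602/29 -6/29; -6/29 28/29]

x̄ = F·x = [0, 11]
P̄ = F·P·Fᵀ + Q = [22 -6; -6 28]
y = z − H·x̄ = [19]
S = H·P̄·Hᵀ + R = [116]
K = P̄·Hᵀ·S⁻¹ = [3/29; -14/29]
x' = x̄ + K·y = [57/29, 53/29]
P' = (I − K·H)·P̄ = [602/29 -6/29; -6/29 28/29]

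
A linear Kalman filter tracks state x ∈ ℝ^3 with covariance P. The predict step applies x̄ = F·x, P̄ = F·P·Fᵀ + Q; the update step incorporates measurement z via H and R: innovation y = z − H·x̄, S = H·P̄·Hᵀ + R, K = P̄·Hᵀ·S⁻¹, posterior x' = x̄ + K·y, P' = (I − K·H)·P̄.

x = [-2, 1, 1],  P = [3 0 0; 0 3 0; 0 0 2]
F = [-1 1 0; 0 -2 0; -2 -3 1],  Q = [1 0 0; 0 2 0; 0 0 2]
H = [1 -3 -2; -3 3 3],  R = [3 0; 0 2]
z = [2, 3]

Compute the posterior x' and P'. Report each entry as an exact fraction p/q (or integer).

x' = [-111/2383, -3335/2383, 4850/2383]
P' = [7439/2383 -3159/2383 10021/2383; -3159/2383 3950/2383 -7077/2383; 10021/2383 -7077/2383 16955/2383]

x̄ = F·x = [3, -2, 2]
P̄ = F·P·Fᵀ + Q = [7 -6 -3; -6 14 18; -3 18 43]
y = z − H·x̄ = [-3, 12]
S = H·P̄·Hᵀ + R = [572 -774; -774 1064]
K = P̄·Hᵀ·S⁻¹ = [-1042/2383 -1731/4766; -285/2383 48/2383; -886/2383 -429/4766]
x' = x̄ + K·y = [-111/2383, -3335/2383, 4850/2383]
P' = (I − K·H)·P̄ = [7439/2383 -3159/2383 10021/2383; -3159/2383 3950/2383 -7077/2383; 10021/2383 -7077/2383 16955/2383]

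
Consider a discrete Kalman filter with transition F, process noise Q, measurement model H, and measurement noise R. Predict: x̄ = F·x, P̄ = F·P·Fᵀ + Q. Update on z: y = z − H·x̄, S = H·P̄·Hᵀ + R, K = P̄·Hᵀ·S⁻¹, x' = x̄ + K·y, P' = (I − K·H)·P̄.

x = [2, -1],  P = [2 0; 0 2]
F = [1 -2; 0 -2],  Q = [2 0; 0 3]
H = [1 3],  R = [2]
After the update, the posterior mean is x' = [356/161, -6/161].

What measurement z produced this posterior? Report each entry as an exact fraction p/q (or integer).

x̄ = F·x = [4, 2]
P̄ = F·P·Fᵀ + Q = [12 8; 8 11]
S = H·P̄·Hᵀ + R = [161]
K = P̄·Hᵀ·S⁻¹ = [36/161; 41/161]
x' − x̄ = [-288/161, -328/161] = K·y
y = (KᵀK)⁻¹·Kᵀ·(x' − x̄) = [-8]
z = y + H·x̄ = [-8] + [10] = [2]

z = [2]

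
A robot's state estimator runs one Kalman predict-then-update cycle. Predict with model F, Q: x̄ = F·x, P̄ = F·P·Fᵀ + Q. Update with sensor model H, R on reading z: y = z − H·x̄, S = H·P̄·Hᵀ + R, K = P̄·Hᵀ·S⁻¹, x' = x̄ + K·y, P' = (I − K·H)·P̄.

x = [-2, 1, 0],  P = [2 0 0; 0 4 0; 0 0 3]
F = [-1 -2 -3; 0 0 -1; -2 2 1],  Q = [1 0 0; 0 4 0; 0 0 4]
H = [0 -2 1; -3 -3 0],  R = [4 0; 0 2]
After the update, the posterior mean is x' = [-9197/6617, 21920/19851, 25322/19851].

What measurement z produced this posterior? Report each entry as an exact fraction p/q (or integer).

z = [-2, 1]

x̄ = F·x = [0, 0, 6]
P̄ = F·P·Fᵀ + Q = [46 9 -21; 9 7 -3; -21 -3 31]
S = H·P̄·Hᵀ + R = [75 168; 168 641]
K = P̄·Hᵀ·S⁻¹ = [907/6617 -1941/6617; -2833/19851 -248/6617; 11621/19851 -272/6617]
x' − x̄ = [-9197/6617, 21920/19851, -93784/19851] = K·y
y = (KᵀK)⁻¹·Kᵀ·(x' − x̄) = [-8, 1]
z = y + H·x̄ = [-8, 1] + [6, 0] = [-2, 1]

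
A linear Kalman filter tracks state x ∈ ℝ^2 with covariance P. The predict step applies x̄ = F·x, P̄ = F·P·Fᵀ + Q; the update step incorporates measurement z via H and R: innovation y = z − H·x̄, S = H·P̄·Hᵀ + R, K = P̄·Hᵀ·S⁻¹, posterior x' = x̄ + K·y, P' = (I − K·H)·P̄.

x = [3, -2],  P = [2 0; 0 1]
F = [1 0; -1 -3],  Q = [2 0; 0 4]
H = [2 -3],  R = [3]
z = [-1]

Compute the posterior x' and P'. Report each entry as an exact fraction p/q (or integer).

x' = [281/89, 218/89]
P' = [258/89 165/89; 165/89 269/178]

x̄ = F·x = [3, 3]
P̄ = F·P·Fᵀ + Q = [4 -2; -2 15]
y = z − H·x̄ = [2]
S = H·P̄·Hᵀ + R = [178]
K = P̄·Hᵀ·S⁻¹ = [7/89; -49/178]
x' = x̄ + K·y = [281/89, 218/89]
P' = (I − K·H)·P̄ = [258/89 165/89; 165/89 269/178]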